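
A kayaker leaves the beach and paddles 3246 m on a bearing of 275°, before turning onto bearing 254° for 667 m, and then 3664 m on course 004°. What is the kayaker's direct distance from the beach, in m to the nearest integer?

Leg 1 (275°, 3246 m): east 3246 sin 275° = -3233.65, north 3246 cos 275° = 282.91
Leg 2 (254°, 667 m): east 667 sin 254° = -641.16, north 667 cos 254° = -183.85
Leg 3 (004°, 3664 m): east 3664 sin 4° = 255.59, north 3664 cos 4° = 3655.07
Net: -3619.22 east, 3754.13 north. Distance = √((-3619.22)² + (3754.13)²) = 5214.621 m.

5215 m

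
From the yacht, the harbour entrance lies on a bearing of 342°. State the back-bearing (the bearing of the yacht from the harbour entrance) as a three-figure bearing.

162°

Back-bearing = 342° − 180° = 162°.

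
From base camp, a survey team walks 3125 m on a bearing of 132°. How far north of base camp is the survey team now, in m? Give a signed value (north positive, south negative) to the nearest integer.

-2091 m

Leg 1 (132°, 3125 m): east 3125 sin 132° = 2322.33, north 3125 cos 132° = -2091.03
Net north component: -2091.03 m.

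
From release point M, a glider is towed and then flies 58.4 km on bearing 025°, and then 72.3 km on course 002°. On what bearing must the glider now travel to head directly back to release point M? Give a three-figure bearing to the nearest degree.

Leg 1 (025°, 58.4 km): east 58.4 sin 25° = 24.68, north 58.4 cos 25° = 52.93
Leg 2 (002°, 72.3 km): east 72.3 sin 2° = 2.52, north 72.3 cos 2° = 72.26
Net displacement: 27.20 east, 125.18 north. Direction back to start is (-27.20, -125.18): bearing = atan2(-27.20, -125.18) mod 360° = 192.26° ≈ 192°.

192°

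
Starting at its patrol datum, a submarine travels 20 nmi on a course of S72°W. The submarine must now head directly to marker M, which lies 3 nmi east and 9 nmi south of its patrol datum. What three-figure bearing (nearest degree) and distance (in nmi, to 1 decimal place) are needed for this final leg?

097°, 22.2 nmi

Leg 1 (S72°W, 20 nmi): east 20 sin 252° = -19.02, north 20 cos 252° = -6.18
Current position: (-19.02, -6.18). Target: (3, -9). Remaining: Δeast = 22.02, Δnorth = -2.82.
Bearing = atan2(22.02, -2.82) mod 360° = 97.30°; distance = √((22.02)² + (-2.82)²) = 22.201 nmi.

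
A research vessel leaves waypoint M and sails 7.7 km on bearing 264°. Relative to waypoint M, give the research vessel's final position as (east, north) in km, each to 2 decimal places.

(-7.66, -0.80)

Leg 1 (264°, 7.7 km): east 7.7 sin 264° = -7.66, north 7.7 cos 264° = -0.80
Summing: -7.66 km east, -0.80 km north → (-7.66, -0.80).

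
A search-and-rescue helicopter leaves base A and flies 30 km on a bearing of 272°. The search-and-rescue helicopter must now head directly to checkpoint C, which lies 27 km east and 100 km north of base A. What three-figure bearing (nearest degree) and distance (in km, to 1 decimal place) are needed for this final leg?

030°, 114.2 km

Leg 1 (272°, 30 km): east 30 sin 272° = -29.98, north 30 cos 272° = 1.05
Current position: (-29.98, 1.05). Target: (27, 100). Remaining: Δeast = 56.98, Δnorth = 98.95.
Bearing = atan2(56.98, 98.95) mod 360° = 29.94°; distance = √((56.98)² + (98.95)²) = 114.187 km.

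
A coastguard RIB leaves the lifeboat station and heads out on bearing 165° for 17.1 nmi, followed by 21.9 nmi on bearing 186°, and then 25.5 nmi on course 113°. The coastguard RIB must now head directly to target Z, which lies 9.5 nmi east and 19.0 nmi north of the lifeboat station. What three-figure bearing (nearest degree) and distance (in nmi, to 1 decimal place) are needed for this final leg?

347°, 69.2 nmi

Leg 1 (165°, 17.1 nmi): east 17.1 sin 165° = 4.43, north 17.1 cos 165° = -16.52
Leg 2 (186°, 21.9 nmi): east 21.9 sin 186° = -2.29, north 21.9 cos 186° = -21.78
Leg 3 (113°, 25.5 nmi): east 25.5 sin 113° = 23.47, north 25.5 cos 113° = -9.96
Current position: (25.61, -48.26). Target: (9.5, 19.0). Remaining: Δeast = -16.11, Δnorth = 67.26.
Bearing = atan2(-16.11, 67.26) mod 360° = 346.53°; distance = √((-16.11)² + (67.26)²) = 69.163 nmi.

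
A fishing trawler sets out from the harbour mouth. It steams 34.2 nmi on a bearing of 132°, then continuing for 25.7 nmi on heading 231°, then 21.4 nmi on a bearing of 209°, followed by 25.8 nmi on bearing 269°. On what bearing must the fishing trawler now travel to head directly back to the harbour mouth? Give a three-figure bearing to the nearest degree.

Leg 1 (132°, 34.2 nmi): east 34.2 sin 132° = 25.42, north 34.2 cos 132° = -22.88
Leg 2 (231°, 25.7 nmi): east 25.7 sin 231° = -19.97, north 25.7 cos 231° = -16.17
Leg 3 (209°, 21.4 nmi): east 21.4 sin 209° = -10.37, north 21.4 cos 209° = -18.72
Leg 4 (269°, 25.8 nmi): east 25.8 sin 269° = -25.80, north 25.8 cos 269° = -0.45
Net displacement: -30.73 east, -58.22 north. Direction back to start is (30.73, 58.22): bearing = atan2(30.73, 58.22) mod 360° = 27.82° ≈ 028°.

028°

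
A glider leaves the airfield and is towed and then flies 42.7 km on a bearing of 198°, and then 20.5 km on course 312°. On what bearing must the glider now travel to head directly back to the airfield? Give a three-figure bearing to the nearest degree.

Leg 1 (198°, 42.7 km): east 42.7 sin 198° = -13.20, north 42.7 cos 198° = -40.61
Leg 2 (312°, 20.5 km): east 20.5 sin 312° = -15.23, north 20.5 cos 312° = 13.72
Net displacement: -28.43 east, -26.89 north. Direction back to start is (28.43, 26.89): bearing = atan2(28.43, 26.89) mod 360° = 46.59° ≈ 047°.

047°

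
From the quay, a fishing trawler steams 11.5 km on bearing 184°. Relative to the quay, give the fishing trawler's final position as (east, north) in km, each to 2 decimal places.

Leg 1 (184°, 11.5 km): east 11.5 sin 184° = -0.80, north 11.5 cos 184° = -11.47
Summing: -0.80 km east, -11.47 km north → (-0.80, -11.47).

(-0.80, -11.47)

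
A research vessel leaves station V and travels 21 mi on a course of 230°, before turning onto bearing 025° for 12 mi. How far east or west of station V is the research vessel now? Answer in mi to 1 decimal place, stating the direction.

11.0 mi west

Leg 1 (230°, 21 mi): east 21 sin 230° = -16.09, north 21 cos 230° = -13.50
Leg 2 (025°, 12 mi): east 12 sin 25° = 5.07, north 12 cos 25° = 10.88
Net east component: -11.02 mi.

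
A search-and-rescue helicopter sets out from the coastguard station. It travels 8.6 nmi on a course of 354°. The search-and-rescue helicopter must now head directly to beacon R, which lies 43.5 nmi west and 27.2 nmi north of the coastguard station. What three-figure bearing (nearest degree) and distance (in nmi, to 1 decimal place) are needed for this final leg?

Leg 1 (354°, 8.6 nmi): east 8.6 sin 354° = -0.90, north 8.6 cos 354° = 8.55
Current position: (-0.90, 8.55). Target: (-43.5, 27.2). Remaining: Δeast = -42.60, Δnorth = 18.65.
Bearing = atan2(-42.60, 18.65) mod 360° = 293.64°; distance = √((-42.60)² + (18.65)²) = 46.503 nmi.

294°, 46.5 nmi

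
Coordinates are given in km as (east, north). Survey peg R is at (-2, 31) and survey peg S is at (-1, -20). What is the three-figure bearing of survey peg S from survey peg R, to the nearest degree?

179°

Δeast = -1 − -2 = 1.00; Δnorth = -20 − 31 = -51.00.
Bearing = atan2(Δeast, Δnorth) mod 360° = 178.88° ≈ 179°.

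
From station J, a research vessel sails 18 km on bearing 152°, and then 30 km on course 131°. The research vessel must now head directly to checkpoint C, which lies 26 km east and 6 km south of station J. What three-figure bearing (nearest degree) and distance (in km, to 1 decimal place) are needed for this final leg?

350°, 30.0 km

Leg 1 (152°, 18 km): east 18 sin 152° = 8.45, north 18 cos 152° = -15.89
Leg 2 (131°, 30 km): east 30 sin 131° = 22.64, north 30 cos 131° = -19.68
Current position: (31.09, -35.57). Target: (26, -6). Remaining: Δeast = -5.09, Δnorth = 29.57.
Bearing = atan2(-5.09, 29.57) mod 360° = 350.23°; distance = √((-5.09)² + (29.57)²) = 30.010 km.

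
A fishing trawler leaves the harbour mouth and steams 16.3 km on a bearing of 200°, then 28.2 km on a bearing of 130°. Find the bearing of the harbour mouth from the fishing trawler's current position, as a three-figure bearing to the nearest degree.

Leg 1 (200°, 16.3 km): east 16.3 sin 200° = -5.57, north 16.3 cos 200° = -15.32
Leg 2 (130°, 28.2 km): east 28.2 sin 130° = 21.60, north 28.2 cos 130° = -18.13
Net displacement: 16.03 east, -33.44 north. Direction back to start is (-16.03, 33.44): bearing = atan2(-16.03, 33.44) mod 360° = 334.39° ≈ 334°.

334°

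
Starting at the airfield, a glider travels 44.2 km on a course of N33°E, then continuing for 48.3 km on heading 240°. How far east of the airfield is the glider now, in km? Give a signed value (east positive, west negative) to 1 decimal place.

-17.8 km

Leg 1 (N33°E, 44.2 km): east 44.2 sin 33° = 24.07, north 44.2 cos 33° = 37.07
Leg 2 (240°, 48.3 km): east 48.3 sin 240° = -41.83, north 48.3 cos 240° = -24.15
Net east component: -17.76 km.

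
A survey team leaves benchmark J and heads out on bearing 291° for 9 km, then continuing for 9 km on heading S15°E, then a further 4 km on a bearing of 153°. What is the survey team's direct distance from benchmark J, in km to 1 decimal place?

Leg 1 (291°, 9 km): east 9 sin 291° = -8.40, north 9 cos 291° = 3.23
Leg 2 (S15°E, 9 km): east 9 sin 165° = 2.33, north 9 cos 165° = -8.69
Leg 3 (153°, 4 km): east 4 sin 153° = 1.82, north 4 cos 153° = -3.56
Net: -4.26 east, -9.03 north. Distance = √((-4.26)² + (-9.03)²) = 9.985 km.

10.0 km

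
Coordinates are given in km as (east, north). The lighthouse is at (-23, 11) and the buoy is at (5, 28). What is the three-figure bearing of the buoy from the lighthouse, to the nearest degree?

059°

Δeast = 5 − -23 = 28.00; Δnorth = 28 − 11 = 17.00.
Bearing = atan2(Δeast, Δnorth) mod 360° = 58.74° ≈ 059°.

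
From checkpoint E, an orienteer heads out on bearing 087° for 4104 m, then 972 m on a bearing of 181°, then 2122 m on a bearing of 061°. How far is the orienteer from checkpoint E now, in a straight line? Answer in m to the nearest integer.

5944 m

Leg 1 (087°, 4104 m): east 4104 sin 87° = 4098.38, north 4104 cos 87° = 214.79
Leg 2 (181°, 972 m): east 972 sin 181° = -16.96, north 972 cos 181° = -971.85
Leg 3 (061°, 2122 m): east 2122 sin 61° = 1855.94, north 2122 cos 61° = 1028.77
Net: 5937.35 east, 271.70 north. Distance = √((5937.35)² + (271.70)²) = 5943.568 m.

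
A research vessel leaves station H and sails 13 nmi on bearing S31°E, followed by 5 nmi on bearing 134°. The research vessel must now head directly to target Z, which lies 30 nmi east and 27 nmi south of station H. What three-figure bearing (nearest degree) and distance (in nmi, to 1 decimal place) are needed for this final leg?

122°, 23.3 nmi

Leg 1 (S31°E, 13 nmi): east 13 sin 149° = 6.70, north 13 cos 149° = -11.14
Leg 2 (134°, 5 nmi): east 5 sin 134° = 3.60, north 5 cos 134° = -3.47
Current position: (10.29, -14.62). Target: (30, -27). Remaining: Δeast = 19.71, Δnorth = -12.38.
Bearing = atan2(19.71, -12.38) mod 360° = 122.14°; distance = √((19.71)² + (-12.38)²) = 23.276 nmi.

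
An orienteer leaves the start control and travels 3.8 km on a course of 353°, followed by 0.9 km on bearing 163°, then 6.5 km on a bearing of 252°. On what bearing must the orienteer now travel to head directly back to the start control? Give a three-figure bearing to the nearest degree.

098°

Leg 1 (353°, 3.8 km): east 3.8 sin 353° = -0.46, north 3.8 cos 353° = 3.77
Leg 2 (163°, 0.9 km): east 0.9 sin 163° = 0.26, north 0.9 cos 163° = -0.86
Leg 3 (252°, 6.5 km): east 6.5 sin 252° = -6.18, north 6.5 cos 252° = -2.01
Net displacement: -6.38 east, 0.90 north. Direction back to start is (6.38, -0.90): bearing = atan2(6.38, -0.90) mod 360° = 98.05° ≈ 098°.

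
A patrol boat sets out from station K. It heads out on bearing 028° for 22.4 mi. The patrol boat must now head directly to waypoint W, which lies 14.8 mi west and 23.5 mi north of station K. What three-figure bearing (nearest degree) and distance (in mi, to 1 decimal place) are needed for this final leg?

Leg 1 (028°, 22.4 mi): east 22.4 sin 28° = 10.52, north 22.4 cos 28° = 19.78
Current position: (10.52, 19.78). Target: (-14.8, 23.5). Remaining: Δeast = -25.32, Δnorth = 3.72.
Bearing = atan2(-25.32, 3.72) mod 360° = 278.36°; distance = √((-25.32)² + (3.72)²) = 25.588 mi.

278°, 25.6 mi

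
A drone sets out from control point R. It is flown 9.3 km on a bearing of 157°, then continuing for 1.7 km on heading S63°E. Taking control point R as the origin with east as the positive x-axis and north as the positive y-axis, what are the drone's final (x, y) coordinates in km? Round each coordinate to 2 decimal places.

(5.15, -9.33)

Leg 1 (157°, 9.3 km): east 9.3 sin 157° = 3.63, north 9.3 cos 157° = -8.56
Leg 2 (S63°E, 1.7 km): east 1.7 sin 117° = 1.51, north 1.7 cos 117° = -0.77
Summing: 5.15 km east, -9.33 km north → (5.15, -9.33).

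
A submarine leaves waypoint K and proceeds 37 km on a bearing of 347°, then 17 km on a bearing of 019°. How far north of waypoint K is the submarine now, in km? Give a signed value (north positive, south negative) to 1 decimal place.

Leg 1 (347°, 37 km): east 37 sin 347° = -8.32, north 37 cos 347° = 36.05
Leg 2 (019°, 17 km): east 17 sin 19° = 5.53, north 17 cos 19° = 16.07
Net north component: 52.13 km.

52.1 km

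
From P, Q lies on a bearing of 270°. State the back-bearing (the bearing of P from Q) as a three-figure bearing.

Back-bearing = 270° − 180° = 090°.

090°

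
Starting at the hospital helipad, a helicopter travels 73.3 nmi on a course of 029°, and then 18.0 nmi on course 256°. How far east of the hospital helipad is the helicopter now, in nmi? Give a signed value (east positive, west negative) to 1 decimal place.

Leg 1 (029°, 73.3 nmi): east 73.3 sin 29° = 35.54, north 73.3 cos 29° = 64.11
Leg 2 (256°, 18.0 nmi): east 18.0 sin 256° = -17.47, north 18.0 cos 256° = -4.35
Net east component: 18.07 nmi.

18.1 nmi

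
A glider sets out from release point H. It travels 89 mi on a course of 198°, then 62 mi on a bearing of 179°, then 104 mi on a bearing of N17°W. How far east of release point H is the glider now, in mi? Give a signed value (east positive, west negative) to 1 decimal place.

-56.8 mi

Leg 1 (198°, 89 mi): east 89 sin 198° = -27.50, north 89 cos 198° = -84.64
Leg 2 (179°, 62 mi): east 62 sin 179° = 1.08, north 62 cos 179° = -61.99
Leg 3 (N17°W, 104 mi): east 104 sin 343° = -30.41, north 104 cos 343° = 99.46
Net east component: -56.83 mi.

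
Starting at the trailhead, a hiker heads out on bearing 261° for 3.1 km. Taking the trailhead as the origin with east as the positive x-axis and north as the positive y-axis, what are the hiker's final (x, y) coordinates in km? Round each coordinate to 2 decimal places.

(-3.06, -0.48)

Leg 1 (261°, 3.1 km): east 3.1 sin 261° = -3.06, north 3.1 cos 261° = -0.48
Summing: -3.06 km east, -0.48 km north → (-3.06, -0.48).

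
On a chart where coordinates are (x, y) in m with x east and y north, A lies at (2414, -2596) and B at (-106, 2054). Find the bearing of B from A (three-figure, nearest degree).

Δeast = -106 − 2414 = -2520.00; Δnorth = 2054 − -2596 = 4650.00.
Bearing = atan2(Δeast, Δnorth) mod 360° = 331.55° ≈ 332°.

332°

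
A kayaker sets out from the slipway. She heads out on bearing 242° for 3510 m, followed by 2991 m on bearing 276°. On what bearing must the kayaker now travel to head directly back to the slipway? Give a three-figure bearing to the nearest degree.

Leg 1 (242°, 3510 m): east 3510 sin 242° = -3099.15, north 3510 cos 242° = -1647.85
Leg 2 (276°, 2991 m): east 2991 sin 276° = -2974.61, north 2991 cos 276° = 312.64
Net displacement: -6073.76 east, -1335.20 north. Direction back to start is (6073.76, 1335.20): bearing = atan2(6073.76, 1335.20) mod 360° = 77.60° ≈ 078°.

078°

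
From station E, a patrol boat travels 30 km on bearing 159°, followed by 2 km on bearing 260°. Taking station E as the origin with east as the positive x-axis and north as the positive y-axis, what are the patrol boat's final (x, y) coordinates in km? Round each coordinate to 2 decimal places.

Leg 1 (159°, 30 km): east 30 sin 159° = 10.75, north 30 cos 159° = -28.01
Leg 2 (260°, 2 km): east 2 sin 260° = -1.97, north 2 cos 260° = -0.35
Summing: 8.78 km east, -28.35 km north → (8.78, -28.35).

(8.78, -28.35)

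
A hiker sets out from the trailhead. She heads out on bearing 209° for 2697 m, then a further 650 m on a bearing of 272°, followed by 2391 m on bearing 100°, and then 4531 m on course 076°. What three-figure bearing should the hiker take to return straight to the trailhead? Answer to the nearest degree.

289°

Leg 1 (209°, 2697 m): east 2697 sin 209° = -1307.53, north 2697 cos 209° = -2358.85
Leg 2 (272°, 650 m): east 650 sin 272° = -649.60, north 650 cos 272° = 22.68
Leg 3 (100°, 2391 m): east 2391 sin 100° = 2354.68, north 2391 cos 100° = -415.19
Leg 4 (076°, 4531 m): east 4531 sin 76° = 4396.41, north 4531 cos 76° = 1096.15
Net displacement: 4793.95 east, -1655.21 north. Direction back to start is (-4793.95, 1655.21): bearing = atan2(-4793.95, 1655.21) mod 360° = 289.05° ≈ 289°.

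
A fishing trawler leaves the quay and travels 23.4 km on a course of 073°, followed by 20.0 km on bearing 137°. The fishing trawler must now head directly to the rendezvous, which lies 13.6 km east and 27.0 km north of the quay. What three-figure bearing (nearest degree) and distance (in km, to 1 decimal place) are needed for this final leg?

327°, 41.4 km

Leg 1 (073°, 23.4 km): east 23.4 sin 73° = 22.38, north 23.4 cos 73° = 6.84
Leg 2 (137°, 20.0 km): east 20.0 sin 137° = 13.64, north 20.0 cos 137° = -14.63
Current position: (36.02, -7.79). Target: (13.6, 27.0). Remaining: Δeast = -22.42, Δnorth = 34.79.
Bearing = atan2(-22.42, 34.79) mod 360° = 327.20°; distance = √((-22.42)² + (34.79)²) = 41.383 km.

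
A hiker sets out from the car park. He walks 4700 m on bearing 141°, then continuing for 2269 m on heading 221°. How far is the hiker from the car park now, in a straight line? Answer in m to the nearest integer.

Leg 1 (141°, 4700 m): east 4700 sin 141° = 2957.81, north 4700 cos 141° = -3652.59
Leg 2 (221°, 2269 m): east 2269 sin 221° = -1488.60, north 2269 cos 221° = -1712.44
Net: 1469.21 east, -5365.02 north. Distance = √((1469.21)² + (-5365.02)²) = 5562.556 m.

5563 m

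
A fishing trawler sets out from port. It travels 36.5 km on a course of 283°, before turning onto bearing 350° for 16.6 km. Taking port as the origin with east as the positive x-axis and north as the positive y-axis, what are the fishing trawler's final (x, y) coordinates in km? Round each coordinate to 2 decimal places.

Leg 1 (283°, 36.5 km): east 36.5 sin 283° = -35.56, north 36.5 cos 283° = 8.21
Leg 2 (350°, 16.6 km): east 16.6 sin 350° = -2.88, north 16.6 cos 350° = 16.35
Summing: -38.45 km east, 24.56 km north → (-38.45, 24.56).

(-38.45, 24.56)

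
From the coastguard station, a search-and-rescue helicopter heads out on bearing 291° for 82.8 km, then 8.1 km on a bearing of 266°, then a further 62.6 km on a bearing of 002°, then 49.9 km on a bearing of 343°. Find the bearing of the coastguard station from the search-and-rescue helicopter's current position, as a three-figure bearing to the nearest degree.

145°

Leg 1 (291°, 82.8 km): east 82.8 sin 291° = -77.30, north 82.8 cos 291° = 29.67
Leg 2 (266°, 8.1 km): east 8.1 sin 266° = -8.08, north 8.1 cos 266° = -0.57
Leg 3 (002°, 62.6 km): east 62.6 sin 2° = 2.18, north 62.6 cos 2° = 62.56
Leg 4 (343°, 49.9 km): east 49.9 sin 343° = -14.59, north 49.9 cos 343° = 47.72
Net displacement: -97.79 east, 139.39 north. Direction back to start is (97.79, -139.39): bearing = atan2(97.79, -139.39) mod 360° = 144.95° ≈ 145°.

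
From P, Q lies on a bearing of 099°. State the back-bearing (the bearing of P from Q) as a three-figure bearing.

Back-bearing = 099° + 180° = 279°.

279°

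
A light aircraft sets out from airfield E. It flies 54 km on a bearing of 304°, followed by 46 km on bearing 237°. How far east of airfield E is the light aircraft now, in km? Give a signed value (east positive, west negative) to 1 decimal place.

-83.3 km

Leg 1 (304°, 54 km): east 54 sin 304° = -44.77, north 54 cos 304° = 30.20
Leg 2 (237°, 46 km): east 46 sin 237° = -38.58, north 46 cos 237° = -25.05
Net east component: -83.35 km.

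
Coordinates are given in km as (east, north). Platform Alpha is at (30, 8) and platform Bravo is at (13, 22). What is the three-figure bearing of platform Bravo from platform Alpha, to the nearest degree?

309°

Δeast = 13 − 30 = -17.00; Δnorth = 22 − 8 = 14.00.
Bearing = atan2(Δeast, Δnorth) mod 360° = 309.47° ≈ 309°.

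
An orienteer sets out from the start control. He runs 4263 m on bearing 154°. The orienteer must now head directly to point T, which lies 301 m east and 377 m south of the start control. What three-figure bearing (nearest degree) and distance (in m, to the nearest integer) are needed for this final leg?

Leg 1 (154°, 4263 m): east 4263 sin 154° = 1868.78, north 4263 cos 154° = -3831.56
Current position: (1868.78, -3831.56). Target: (301, -377). Remaining: Δeast = -1567.78, Δnorth = 3454.56.
Bearing = atan2(-1567.78, 3454.56) mod 360° = 335.59°; distance = √((-1567.78)² + (3454.56)²) = 3793.666 m.

336°, 3794 m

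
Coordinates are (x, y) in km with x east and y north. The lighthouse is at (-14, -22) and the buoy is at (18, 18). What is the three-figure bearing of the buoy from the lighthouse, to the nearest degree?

039°

Δeast = 18 − -14 = 32.00; Δnorth = 18 − -22 = 40.00.
Bearing = atan2(Δeast, Δnorth) mod 360° = 38.66° ≈ 039°.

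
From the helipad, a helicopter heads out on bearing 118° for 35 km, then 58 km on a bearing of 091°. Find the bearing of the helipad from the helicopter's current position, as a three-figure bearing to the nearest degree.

Leg 1 (118°, 35 km): east 35 sin 118° = 30.90, north 35 cos 118° = -16.43
Leg 2 (091°, 58 km): east 58 sin 91° = 57.99, north 58 cos 91° = -1.01
Net displacement: 88.89 east, -17.44 north. Direction back to start is (-88.89, 17.44): bearing = atan2(-88.89, 17.44) mod 360° = 281.10° ≈ 281°.

281°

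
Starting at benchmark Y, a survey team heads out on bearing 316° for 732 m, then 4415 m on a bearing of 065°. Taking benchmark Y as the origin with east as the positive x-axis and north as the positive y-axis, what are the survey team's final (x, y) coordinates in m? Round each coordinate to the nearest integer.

Leg 1 (316°, 732 m): east 732 sin 316° = -508.49, north 732 cos 316° = 526.56
Leg 2 (065°, 4415 m): east 4415 sin 65° = 4001.35, north 4415 cos 65° = 1865.86
Summing: 3492.86 m east, 2392.42 m north → (3493, 2392).

(3493, 2392)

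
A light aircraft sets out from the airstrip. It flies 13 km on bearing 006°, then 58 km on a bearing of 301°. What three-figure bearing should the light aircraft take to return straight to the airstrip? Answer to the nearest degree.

132°

Leg 1 (006°, 13 km): east 13 sin 6° = 1.36, north 13 cos 6° = 12.93
Leg 2 (301°, 58 km): east 58 sin 301° = -49.72, north 58 cos 301° = 29.87
Net displacement: -48.36 east, 42.80 north. Direction back to start is (48.36, -42.80): bearing = atan2(48.36, -42.80) mod 360° = 131.51° ≈ 132°.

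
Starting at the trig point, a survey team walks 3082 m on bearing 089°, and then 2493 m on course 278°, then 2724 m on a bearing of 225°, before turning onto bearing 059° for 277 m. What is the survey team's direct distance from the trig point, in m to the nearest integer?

Leg 1 (089°, 3082 m): east 3082 sin 89° = 3081.53, north 3082 cos 89° = 53.79
Leg 2 (278°, 2493 m): east 2493 sin 278° = -2468.74, north 2493 cos 278° = 346.96
Leg 3 (225°, 2724 m): east 2724 sin 225° = -1926.16, north 2724 cos 225° = -1926.16
Leg 4 (059°, 277 m): east 277 sin 59° = 237.44, north 277 cos 59° = 142.67
Net: -1075.93 east, -1382.75 north. Distance = √((-1075.93)² + (-1382.75)²) = 1752.032 m.

1752 m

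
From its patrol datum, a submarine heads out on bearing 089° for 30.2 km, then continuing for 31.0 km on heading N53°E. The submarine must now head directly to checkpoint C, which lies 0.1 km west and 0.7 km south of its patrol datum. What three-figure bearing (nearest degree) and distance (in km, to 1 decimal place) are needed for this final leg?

250°, 58.5 km

Leg 1 (089°, 30.2 km): east 30.2 sin 89° = 30.20, north 30.2 cos 89° = 0.53
Leg 2 (N53°E, 31.0 km): east 31.0 sin 53° = 24.76, north 31.0 cos 53° = 18.66
Current position: (54.95, 19.18). Target: (-0.1, -0.7). Remaining: Δeast = -55.05, Δnorth = -19.88.
Bearing = atan2(-55.05, -19.88) mod 360° = 250.14°; distance = √((-55.05)² + (-19.88)²) = 58.534 km.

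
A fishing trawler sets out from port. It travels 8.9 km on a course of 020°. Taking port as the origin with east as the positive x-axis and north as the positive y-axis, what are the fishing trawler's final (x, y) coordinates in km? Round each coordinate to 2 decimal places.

Leg 1 (020°, 8.9 km): east 8.9 sin 20° = 3.04, north 8.9 cos 20° = 8.36
Summing: 3.04 km east, 8.36 km north → (3.04, 8.36).

(3.04, 8.36)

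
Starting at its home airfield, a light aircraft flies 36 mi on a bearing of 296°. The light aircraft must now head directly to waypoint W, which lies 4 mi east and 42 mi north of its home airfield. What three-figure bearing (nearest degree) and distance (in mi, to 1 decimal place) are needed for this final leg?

Leg 1 (296°, 36 mi): east 36 sin 296° = -32.36, north 36 cos 296° = 15.78
Current position: (-32.36, 15.78). Target: (4, 42). Remaining: Δeast = 36.36, Δnorth = 26.22.
Bearing = atan2(36.36, 26.22) mod 360° = 54.20°; distance = √((36.36)² + (26.22)²) = 44.824 mi.

054°, 44.8 mi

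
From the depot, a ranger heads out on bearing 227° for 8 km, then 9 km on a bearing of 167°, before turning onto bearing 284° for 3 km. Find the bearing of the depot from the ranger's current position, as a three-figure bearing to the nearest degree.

027°

Leg 1 (227°, 8 km): east 8 sin 227° = -5.85, north 8 cos 227° = -5.46
Leg 2 (167°, 9 km): east 9 sin 167° = 2.02, north 9 cos 167° = -8.77
Leg 3 (284°, 3 km): east 3 sin 284° = -2.91, north 3 cos 284° = 0.73
Net displacement: -6.74 east, -13.50 north. Direction back to start is (6.74, 13.50): bearing = atan2(6.74, 13.50) mod 360° = 26.52° ≈ 027°.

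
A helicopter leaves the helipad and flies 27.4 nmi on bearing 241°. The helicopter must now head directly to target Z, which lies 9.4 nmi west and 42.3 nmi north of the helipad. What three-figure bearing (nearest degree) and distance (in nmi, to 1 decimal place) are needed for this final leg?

015°, 57.5 nmi

Leg 1 (241°, 27.4 nmi): east 27.4 sin 241° = -23.96, north 27.4 cos 241° = -13.28
Current position: (-23.96, -13.28). Target: (-9.4, 42.3). Remaining: Δeast = 14.56, Δnorth = 55.58.
Bearing = atan2(14.56, 55.58) mod 360° = 14.68°; distance = √((14.56)² + (55.58)²) = 57.460 nmi.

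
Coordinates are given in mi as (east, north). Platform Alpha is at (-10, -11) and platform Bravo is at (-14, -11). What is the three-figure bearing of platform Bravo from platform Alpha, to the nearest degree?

270°

Δeast = -14 − -10 = -4.00; Δnorth = -11 − -11 = 0.00.
Bearing = atan2(Δeast, Δnorth) mod 360° = 270.00° ≈ 270°.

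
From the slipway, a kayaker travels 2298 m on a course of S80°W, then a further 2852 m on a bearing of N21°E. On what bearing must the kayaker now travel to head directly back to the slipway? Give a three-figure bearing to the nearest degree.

151°

Leg 1 (S80°W, 2298 m): east 2298 sin 260° = -2263.09, north 2298 cos 260° = -399.04
Leg 2 (N21°E, 2852 m): east 2852 sin 21° = 1022.07, north 2852 cos 21° = 2662.57
Net displacement: -1241.02 east, 2263.53 north. Direction back to start is (1241.02, -2263.53): bearing = atan2(1241.02, -2263.53) mod 360° = 151.27° ≈ 151°.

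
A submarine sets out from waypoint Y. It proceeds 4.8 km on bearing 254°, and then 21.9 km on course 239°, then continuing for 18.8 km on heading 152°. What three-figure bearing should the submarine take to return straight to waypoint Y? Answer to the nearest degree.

Leg 1 (254°, 4.8 km): east 4.8 sin 254° = -4.61, north 4.8 cos 254° = -1.32
Leg 2 (239°, 21.9 km): east 21.9 sin 239° = -18.77, north 21.9 cos 239° = -11.28
Leg 3 (152°, 18.8 km): east 18.8 sin 152° = 8.83, north 18.8 cos 152° = -16.60
Net displacement: -14.56 east, -29.20 north. Direction back to start is (14.56, 29.20): bearing = atan2(14.56, 29.20) mod 360° = 26.50° ≈ 027°.

027°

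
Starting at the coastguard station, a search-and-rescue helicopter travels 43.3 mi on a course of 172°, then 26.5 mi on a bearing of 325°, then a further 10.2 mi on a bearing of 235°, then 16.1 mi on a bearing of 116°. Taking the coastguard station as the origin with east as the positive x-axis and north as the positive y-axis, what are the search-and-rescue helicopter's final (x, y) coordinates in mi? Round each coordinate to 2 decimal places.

Leg 1 (172°, 43.3 mi): east 43.3 sin 172° = 6.03, north 43.3 cos 172° = -42.88
Leg 2 (325°, 26.5 mi): east 26.5 sin 325° = -15.20, north 26.5 cos 325° = 21.71
Leg 3 (235°, 10.2 mi): east 10.2 sin 235° = -8.36, north 10.2 cos 235° = -5.85
Leg 4 (116°, 16.1 mi): east 16.1 sin 116° = 14.47, north 16.1 cos 116° = -7.06
Summing: -3.06 mi east, -34.08 mi north → (-3.06, -34.08).

(-3.06, -34.08)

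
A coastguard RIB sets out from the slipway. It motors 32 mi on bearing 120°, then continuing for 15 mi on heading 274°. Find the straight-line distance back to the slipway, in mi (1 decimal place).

19.7 mi

Leg 1 (120°, 32 mi): east 32 sin 120° = 27.71, north 32 cos 120° = -16.00
Leg 2 (274°, 15 mi): east 15 sin 274° = -14.96, north 15 cos 274° = 1.05
Net: 12.75 east, -14.95 north. Distance = √((12.75)² + (-14.95)²) = 19.651 mi.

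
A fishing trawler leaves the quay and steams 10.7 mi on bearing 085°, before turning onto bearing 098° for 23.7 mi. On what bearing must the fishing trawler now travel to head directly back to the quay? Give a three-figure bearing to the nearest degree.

274°

Leg 1 (085°, 10.7 mi): east 10.7 sin 85° = 10.66, north 10.7 cos 85° = 0.93
Leg 2 (098°, 23.7 mi): east 23.7 sin 98° = 23.47, north 23.7 cos 98° = -3.30
Net displacement: 34.13 east, -2.37 north. Direction back to start is (-34.13, 2.37): bearing = atan2(-34.13, 2.37) mod 360° = 273.97° ≈ 274°.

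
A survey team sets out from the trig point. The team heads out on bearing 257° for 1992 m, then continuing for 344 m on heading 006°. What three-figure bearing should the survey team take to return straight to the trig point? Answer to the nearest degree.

Leg 1 (257°, 1992 m): east 1992 sin 257° = -1940.95, north 1992 cos 257° = -448.10
Leg 2 (006°, 344 m): east 344 sin 6° = 35.96, north 344 cos 6° = 342.12
Net displacement: -1904.99 east, -105.99 north. Direction back to start is (1904.99, 105.99): bearing = atan2(1904.99, 105.99) mod 360° = 86.82° ≈ 087°.

087°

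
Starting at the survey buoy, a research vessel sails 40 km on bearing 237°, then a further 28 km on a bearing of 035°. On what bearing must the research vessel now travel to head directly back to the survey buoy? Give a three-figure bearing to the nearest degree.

094°

Leg 1 (237°, 40 km): east 40 sin 237° = -33.55, north 40 cos 237° = -21.79
Leg 2 (035°, 28 km): east 28 sin 35° = 16.06, north 28 cos 35° = 22.94
Net displacement: -17.49 east, 1.15 north. Direction back to start is (17.49, -1.15): bearing = atan2(17.49, -1.15) mod 360° = 93.76° ≈ 094°.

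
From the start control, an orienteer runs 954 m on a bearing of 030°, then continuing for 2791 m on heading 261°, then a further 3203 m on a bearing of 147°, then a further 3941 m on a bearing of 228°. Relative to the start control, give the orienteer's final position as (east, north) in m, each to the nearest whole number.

Leg 1 (030°, 954 m): east 954 sin 30° = 477.00, north 954 cos 30° = 826.19
Leg 2 (261°, 2791 m): east 2791 sin 261° = -2756.64, north 2791 cos 261° = -436.61
Leg 3 (147°, 3203 m): east 3203 sin 147° = 1744.48, north 3203 cos 147° = -2686.26
Leg 4 (228°, 3941 m): east 3941 sin 228° = -2928.73, north 3941 cos 228° = -2637.04
Summing: -3463.89 m east, -4933.73 m north → (-3464, -4934).

(-3464, -4934)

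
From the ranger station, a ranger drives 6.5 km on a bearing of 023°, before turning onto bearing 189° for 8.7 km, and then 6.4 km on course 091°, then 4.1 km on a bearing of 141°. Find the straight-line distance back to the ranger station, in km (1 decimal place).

11.8 km

Leg 1 (023°, 6.5 km): east 6.5 sin 23° = 2.54, north 6.5 cos 23° = 5.98
Leg 2 (189°, 8.7 km): east 8.7 sin 189° = -1.36, north 8.7 cos 189° = -8.59
Leg 3 (091°, 6.4 km): east 6.4 sin 91° = 6.40, north 6.4 cos 91° = -0.11
Leg 4 (141°, 4.1 km): east 4.1 sin 141° = 2.58, north 4.1 cos 141° = -3.19
Net: 10.16 east, -5.91 north. Distance = √((10.16)² + (-5.91)²) = 11.751 km.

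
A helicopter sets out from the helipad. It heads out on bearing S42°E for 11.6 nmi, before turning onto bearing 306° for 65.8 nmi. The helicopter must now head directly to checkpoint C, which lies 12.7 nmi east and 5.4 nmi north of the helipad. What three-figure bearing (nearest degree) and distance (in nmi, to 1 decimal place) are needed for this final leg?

Leg 1 (S42°E, 11.6 nmi): east 11.6 sin 138° = 7.76, north 11.6 cos 138° = -8.62
Leg 2 (306°, 65.8 nmi): east 65.8 sin 306° = -53.23, north 65.8 cos 306° = 38.68
Current position: (-45.47, 30.06). Target: (12.7, 5.4). Remaining: Δeast = 58.17, Δnorth = -24.66.
Bearing = atan2(58.17, -24.66) mod 360° = 112.97°; distance = √((58.17)² + (-24.66)²) = 63.181 nmi.

113°, 63.2 nmi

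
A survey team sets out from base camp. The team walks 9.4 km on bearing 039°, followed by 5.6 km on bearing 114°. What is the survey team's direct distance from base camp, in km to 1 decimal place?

12.1 km

Leg 1 (039°, 9.4 km): east 9.4 sin 39° = 5.92, north 9.4 cos 39° = 7.31
Leg 2 (114°, 5.6 km): east 5.6 sin 114° = 5.12, north 5.6 cos 114° = -2.28
Net: 11.03 east, 5.03 north. Distance = √((11.03)² + (5.03)²) = 12.123 km.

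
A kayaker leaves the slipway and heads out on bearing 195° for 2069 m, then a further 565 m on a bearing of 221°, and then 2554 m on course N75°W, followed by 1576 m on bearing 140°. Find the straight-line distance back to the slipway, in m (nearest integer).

Leg 1 (195°, 2069 m): east 2069 sin 195° = -535.50, north 2069 cos 195° = -1998.50
Leg 2 (221°, 565 m): east 565 sin 221° = -370.67, north 565 cos 221° = -426.41
Leg 3 (N75°W, 2554 m): east 2554 sin 285° = -2466.97, north 2554 cos 285° = 661.02
Leg 4 (140°, 1576 m): east 1576 sin 140° = 1013.03, north 1576 cos 140° = -1207.29
Net: -2360.11 east, -2971.17 north. Distance = √((-2360.11)² + (-2971.17)²) = 3794.469 m.

3794 m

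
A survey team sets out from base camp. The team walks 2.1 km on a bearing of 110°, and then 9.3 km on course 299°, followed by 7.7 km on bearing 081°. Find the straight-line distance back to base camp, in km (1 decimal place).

5.2 km

Leg 1 (110°, 2.1 km): east 2.1 sin 110° = 1.97, north 2.1 cos 110° = -0.72
Leg 2 (299°, 9.3 km): east 9.3 sin 299° = -8.13, north 9.3 cos 299° = 4.51
Leg 3 (081°, 7.7 km): east 7.7 sin 81° = 7.61, north 7.7 cos 81° = 1.20
Net: 1.44 east, 5.00 north. Distance = √((1.44)² + (5.00)²) = 5.200 km.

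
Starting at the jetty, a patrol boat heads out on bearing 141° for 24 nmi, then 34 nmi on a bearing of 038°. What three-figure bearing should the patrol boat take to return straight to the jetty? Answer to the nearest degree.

Leg 1 (141°, 24 nmi): east 24 sin 141° = 15.10, north 24 cos 141° = -18.65
Leg 2 (038°, 34 nmi): east 34 sin 38° = 20.93, north 34 cos 38° = 26.79
Net displacement: 36.04 east, 8.14 north. Direction back to start is (-36.04, -8.14): bearing = atan2(-36.04, -8.14) mod 360° = 257.27° ≈ 257°.

257°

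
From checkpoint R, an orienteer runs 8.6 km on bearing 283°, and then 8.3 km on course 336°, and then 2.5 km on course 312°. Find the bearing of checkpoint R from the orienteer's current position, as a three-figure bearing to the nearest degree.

Leg 1 (283°, 8.6 km): east 8.6 sin 283° = -8.38, north 8.6 cos 283° = 1.93
Leg 2 (336°, 8.3 km): east 8.3 sin 336° = -3.38, north 8.3 cos 336° = 7.58
Leg 3 (312°, 2.5 km): east 2.5 sin 312° = -1.86, north 2.5 cos 312° = 1.67
Net displacement: -13.61 east, 11.19 north. Direction back to start is (13.61, -11.19): bearing = atan2(13.61, -11.19) mod 360° = 129.42° ≈ 129°.

129°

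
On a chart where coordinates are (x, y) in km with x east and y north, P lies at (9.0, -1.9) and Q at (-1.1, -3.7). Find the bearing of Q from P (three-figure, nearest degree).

Δeast = -1.1 − 9.0 = -10.10; Δnorth = -3.7 − -1.9 = -1.80.
Bearing = atan2(Δeast, Δnorth) mod 360° = 259.89° ≈ 260°.

260°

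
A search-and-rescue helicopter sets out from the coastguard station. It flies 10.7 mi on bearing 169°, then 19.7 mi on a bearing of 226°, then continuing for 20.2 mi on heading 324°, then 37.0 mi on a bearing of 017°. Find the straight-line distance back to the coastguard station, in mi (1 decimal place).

30.5 mi

Leg 1 (169°, 10.7 mi): east 10.7 sin 169° = 2.04, north 10.7 cos 169° = -10.50
Leg 2 (226°, 19.7 mi): east 19.7 sin 226° = -14.17, north 19.7 cos 226° = -13.68
Leg 3 (324°, 20.2 mi): east 20.2 sin 324° = -11.87, north 20.2 cos 324° = 16.34
Leg 4 (017°, 37.0 mi): east 37.0 sin 17° = 10.82, north 37.0 cos 17° = 35.38
Net: -13.18 east, 27.54 north. Distance = √((-13.18)² + (27.54)²) = 30.531 mi.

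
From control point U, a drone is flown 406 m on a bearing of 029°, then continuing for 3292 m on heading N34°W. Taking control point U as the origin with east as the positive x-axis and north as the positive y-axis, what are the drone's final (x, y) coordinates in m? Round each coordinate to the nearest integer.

(-1644, 3084)

Leg 1 (029°, 406 m): east 406 sin 29° = 196.83, north 406 cos 29° = 355.10
Leg 2 (N34°W, 3292 m): east 3292 sin 326° = -1840.86, north 3292 cos 326° = 2729.19
Summing: -1644.03 m east, 3084.29 m north → (-1644, 3084).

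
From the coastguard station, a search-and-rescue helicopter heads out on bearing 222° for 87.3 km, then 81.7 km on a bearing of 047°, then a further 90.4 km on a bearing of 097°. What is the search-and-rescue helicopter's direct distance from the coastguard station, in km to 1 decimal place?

93.3 km

Leg 1 (222°, 87.3 km): east 87.3 sin 222° = -58.42, north 87.3 cos 222° = -64.88
Leg 2 (047°, 81.7 km): east 81.7 sin 47° = 59.75, north 81.7 cos 47° = 55.72
Leg 3 (097°, 90.4 km): east 90.4 sin 97° = 89.73, north 90.4 cos 97° = -11.02
Net: 91.06 east, -20.17 north. Distance = √((91.06)² + (-20.17)²) = 93.271 km.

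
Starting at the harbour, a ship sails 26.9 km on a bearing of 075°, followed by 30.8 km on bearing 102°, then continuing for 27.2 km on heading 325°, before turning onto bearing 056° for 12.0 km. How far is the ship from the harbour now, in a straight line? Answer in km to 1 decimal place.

58.5 km

Leg 1 (075°, 26.9 km): east 26.9 sin 75° = 25.98, north 26.9 cos 75° = 6.96
Leg 2 (102°, 30.8 km): east 30.8 sin 102° = 30.13, north 30.8 cos 102° = -6.40
Leg 3 (325°, 27.2 km): east 27.2 sin 325° = -15.60, north 27.2 cos 325° = 22.28
Leg 4 (056°, 12.0 km): east 12.0 sin 56° = 9.95, north 12.0 cos 56° = 6.71
Net: 50.46 east, 29.55 north. Distance = √((50.46)² + (29.55)²) = 58.474 km.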